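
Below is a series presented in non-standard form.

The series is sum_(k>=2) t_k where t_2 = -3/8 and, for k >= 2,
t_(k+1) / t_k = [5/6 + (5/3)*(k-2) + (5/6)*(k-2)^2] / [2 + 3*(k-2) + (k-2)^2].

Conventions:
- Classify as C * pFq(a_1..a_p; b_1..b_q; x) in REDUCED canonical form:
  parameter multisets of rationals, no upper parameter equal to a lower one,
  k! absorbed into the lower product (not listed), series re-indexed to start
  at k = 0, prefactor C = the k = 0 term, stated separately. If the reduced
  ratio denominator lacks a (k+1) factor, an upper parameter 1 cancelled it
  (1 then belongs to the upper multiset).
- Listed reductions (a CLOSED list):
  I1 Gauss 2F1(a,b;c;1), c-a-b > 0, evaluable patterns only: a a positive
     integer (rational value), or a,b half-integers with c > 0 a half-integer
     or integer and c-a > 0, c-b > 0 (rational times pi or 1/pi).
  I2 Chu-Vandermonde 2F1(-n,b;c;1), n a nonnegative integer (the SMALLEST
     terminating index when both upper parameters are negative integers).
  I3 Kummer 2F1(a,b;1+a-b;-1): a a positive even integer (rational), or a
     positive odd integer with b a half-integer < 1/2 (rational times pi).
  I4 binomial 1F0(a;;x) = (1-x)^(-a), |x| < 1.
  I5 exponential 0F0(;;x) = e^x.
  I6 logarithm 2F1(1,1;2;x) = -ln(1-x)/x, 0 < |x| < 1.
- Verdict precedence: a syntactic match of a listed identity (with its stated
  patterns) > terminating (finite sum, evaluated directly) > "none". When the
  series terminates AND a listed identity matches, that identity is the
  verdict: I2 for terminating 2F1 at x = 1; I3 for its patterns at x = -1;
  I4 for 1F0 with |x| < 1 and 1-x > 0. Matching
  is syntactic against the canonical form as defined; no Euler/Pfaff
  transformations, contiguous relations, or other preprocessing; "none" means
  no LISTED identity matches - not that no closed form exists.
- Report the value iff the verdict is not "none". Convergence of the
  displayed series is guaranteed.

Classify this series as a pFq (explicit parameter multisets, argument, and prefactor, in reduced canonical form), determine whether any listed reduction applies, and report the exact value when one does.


Key step: from the first term -3/8: roots of the ratio polynomials (C = -3/8) are the negated parameters.
Ratio: r(k) = (5/6) * (k+1) (k+1) / [(k+2) (k+1)] - rational; roots negated = parameters, x = (5/6), C = -3/8.

Classification (C = -3/8): 2F1 with upper {1, 1}, lower {2}, argument x = 5/6. Verdict (x = 5/6): the logarithmic series (I6) applies (the logarithm: parameters (1,1;2), x = 5/6). Sum: (9/20) * ln(1/6).


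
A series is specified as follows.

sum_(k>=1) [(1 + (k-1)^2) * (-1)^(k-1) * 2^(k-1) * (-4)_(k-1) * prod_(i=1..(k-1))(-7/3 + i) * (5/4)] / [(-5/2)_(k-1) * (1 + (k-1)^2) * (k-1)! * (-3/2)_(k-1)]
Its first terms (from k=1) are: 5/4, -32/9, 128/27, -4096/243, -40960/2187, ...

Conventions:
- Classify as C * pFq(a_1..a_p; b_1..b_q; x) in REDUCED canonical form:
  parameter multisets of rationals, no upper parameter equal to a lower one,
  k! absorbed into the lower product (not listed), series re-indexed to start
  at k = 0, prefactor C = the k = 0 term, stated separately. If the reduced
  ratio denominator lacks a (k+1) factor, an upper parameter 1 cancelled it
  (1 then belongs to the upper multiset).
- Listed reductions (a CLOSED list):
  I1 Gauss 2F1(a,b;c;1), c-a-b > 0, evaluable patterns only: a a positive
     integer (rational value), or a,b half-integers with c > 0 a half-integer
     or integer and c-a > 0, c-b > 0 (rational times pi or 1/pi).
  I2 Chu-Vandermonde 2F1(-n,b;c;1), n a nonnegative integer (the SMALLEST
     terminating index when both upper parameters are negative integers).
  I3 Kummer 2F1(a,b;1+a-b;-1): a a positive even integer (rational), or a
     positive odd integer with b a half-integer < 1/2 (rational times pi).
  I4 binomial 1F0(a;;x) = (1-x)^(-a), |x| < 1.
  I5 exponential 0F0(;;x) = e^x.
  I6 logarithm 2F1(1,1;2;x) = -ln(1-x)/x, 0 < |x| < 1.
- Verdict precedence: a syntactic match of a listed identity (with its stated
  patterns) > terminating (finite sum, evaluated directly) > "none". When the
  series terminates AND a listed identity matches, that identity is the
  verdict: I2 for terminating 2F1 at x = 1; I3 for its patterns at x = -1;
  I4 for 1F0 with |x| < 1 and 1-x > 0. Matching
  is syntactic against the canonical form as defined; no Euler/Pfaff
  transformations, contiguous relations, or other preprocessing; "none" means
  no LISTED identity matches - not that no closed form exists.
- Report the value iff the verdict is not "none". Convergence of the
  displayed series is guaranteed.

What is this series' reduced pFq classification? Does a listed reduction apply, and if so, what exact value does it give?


The series (x = -2) is 2F2: upper {-4, -4/3}, lower {-5/2, -3/2}, prefactor 5/4. Verdict: terminating. With -4 upstairs the series is a 5-term polynomial sum; evaluated term by term. Hence: -289993/8748.

Structural cue: from the first term 5/4: the (-1)^k factor (C = 5/4) folds into the argument's sign.
Term ratio: r(k) = (-2) * (k-4) (k-4/3) / [(k-5/2) (k-3/2) (k+1)] - rational in k, leading ratio (-2); with t_0 = 5/4, classification follows.


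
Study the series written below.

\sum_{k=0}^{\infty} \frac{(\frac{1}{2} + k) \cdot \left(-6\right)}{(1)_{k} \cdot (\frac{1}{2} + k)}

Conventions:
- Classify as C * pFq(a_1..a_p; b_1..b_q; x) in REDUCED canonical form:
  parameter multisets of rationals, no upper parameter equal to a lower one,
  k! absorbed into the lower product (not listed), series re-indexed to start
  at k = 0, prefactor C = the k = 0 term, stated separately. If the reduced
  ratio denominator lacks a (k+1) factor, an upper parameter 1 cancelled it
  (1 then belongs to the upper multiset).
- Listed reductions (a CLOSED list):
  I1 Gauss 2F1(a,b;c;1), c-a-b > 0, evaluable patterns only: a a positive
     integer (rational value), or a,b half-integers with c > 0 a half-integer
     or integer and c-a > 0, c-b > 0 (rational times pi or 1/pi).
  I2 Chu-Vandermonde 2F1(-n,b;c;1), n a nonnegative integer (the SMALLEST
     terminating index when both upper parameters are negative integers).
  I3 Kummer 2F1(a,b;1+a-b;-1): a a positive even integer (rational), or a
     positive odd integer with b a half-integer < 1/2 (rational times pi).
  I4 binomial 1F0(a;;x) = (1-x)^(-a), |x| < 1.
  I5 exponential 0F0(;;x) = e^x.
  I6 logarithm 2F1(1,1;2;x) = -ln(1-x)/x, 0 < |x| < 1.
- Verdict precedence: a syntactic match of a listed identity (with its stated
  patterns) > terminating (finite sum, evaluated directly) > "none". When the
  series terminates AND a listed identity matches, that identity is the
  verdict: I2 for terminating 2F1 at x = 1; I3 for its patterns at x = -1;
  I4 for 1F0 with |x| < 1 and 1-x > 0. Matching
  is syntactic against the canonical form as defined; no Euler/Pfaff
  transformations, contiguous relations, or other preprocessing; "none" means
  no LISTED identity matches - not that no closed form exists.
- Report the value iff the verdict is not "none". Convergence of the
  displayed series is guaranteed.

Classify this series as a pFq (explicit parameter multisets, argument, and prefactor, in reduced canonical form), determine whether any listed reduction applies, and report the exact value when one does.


Canonical form: C = -6 times 0F0 with upper {-}, lower {-}, x = 1. Verdict: the I5 exponential reduction matches (the 0F0 exponential series at x = 1). Sum: \left(-6\right) \cdot e^{1}.

The tell: x = 1 and (1)_k (prefactor -6) is k! itself.
Step ratio: r(k) = 1 * 1 / [(k+1)] - poly over poly, x = 1 from leading terms; C = -6 at k = 0.


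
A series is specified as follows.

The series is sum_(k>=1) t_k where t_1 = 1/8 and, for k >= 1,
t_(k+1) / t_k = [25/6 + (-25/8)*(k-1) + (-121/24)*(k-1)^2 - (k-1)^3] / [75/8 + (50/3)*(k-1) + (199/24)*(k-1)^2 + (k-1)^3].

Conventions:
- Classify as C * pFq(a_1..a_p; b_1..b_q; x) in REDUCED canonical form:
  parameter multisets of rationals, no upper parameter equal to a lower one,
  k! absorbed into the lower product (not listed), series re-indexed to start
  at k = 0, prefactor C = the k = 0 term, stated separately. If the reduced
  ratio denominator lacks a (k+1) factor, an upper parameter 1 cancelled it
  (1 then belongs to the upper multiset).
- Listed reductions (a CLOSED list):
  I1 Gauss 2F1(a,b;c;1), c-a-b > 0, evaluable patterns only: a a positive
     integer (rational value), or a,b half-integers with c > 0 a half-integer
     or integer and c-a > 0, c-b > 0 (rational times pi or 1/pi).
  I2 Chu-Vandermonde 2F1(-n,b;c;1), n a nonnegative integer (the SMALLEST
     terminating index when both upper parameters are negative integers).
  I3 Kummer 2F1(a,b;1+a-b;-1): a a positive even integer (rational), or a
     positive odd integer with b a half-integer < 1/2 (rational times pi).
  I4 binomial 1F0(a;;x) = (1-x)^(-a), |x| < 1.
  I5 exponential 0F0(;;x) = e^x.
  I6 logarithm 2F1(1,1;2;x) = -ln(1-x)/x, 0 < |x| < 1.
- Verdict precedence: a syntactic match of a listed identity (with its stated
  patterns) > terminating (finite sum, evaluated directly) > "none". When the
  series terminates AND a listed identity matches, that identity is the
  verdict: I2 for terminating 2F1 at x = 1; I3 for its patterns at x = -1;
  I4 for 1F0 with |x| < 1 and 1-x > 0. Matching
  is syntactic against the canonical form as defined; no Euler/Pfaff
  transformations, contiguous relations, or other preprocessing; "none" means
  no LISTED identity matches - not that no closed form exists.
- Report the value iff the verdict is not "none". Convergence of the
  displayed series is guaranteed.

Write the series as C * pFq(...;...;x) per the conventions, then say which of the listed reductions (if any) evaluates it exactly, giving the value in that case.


The tell: t_0 being 1/8, the parameter 5/3 appears in both the upper and lower lists and cancels.
Consecutive-term ratio: r(k) = (-1) * (k-5/8) (k+4) / [(k+45/8) (k+1)] - poly over poly, x = (-1) from leading terms; C = 1/8 at k = 0.

Reduced: x = -1, 2F1, upper = {-5/8, 4}, lower = {45/8}, C = 1/8. Verdict: Kummer's theorem (I3) matches (x = -1; c = 45/8 equals 1+a-b for upper {-5/8, 4}: listed pattern). Exact value: 1073/6144.


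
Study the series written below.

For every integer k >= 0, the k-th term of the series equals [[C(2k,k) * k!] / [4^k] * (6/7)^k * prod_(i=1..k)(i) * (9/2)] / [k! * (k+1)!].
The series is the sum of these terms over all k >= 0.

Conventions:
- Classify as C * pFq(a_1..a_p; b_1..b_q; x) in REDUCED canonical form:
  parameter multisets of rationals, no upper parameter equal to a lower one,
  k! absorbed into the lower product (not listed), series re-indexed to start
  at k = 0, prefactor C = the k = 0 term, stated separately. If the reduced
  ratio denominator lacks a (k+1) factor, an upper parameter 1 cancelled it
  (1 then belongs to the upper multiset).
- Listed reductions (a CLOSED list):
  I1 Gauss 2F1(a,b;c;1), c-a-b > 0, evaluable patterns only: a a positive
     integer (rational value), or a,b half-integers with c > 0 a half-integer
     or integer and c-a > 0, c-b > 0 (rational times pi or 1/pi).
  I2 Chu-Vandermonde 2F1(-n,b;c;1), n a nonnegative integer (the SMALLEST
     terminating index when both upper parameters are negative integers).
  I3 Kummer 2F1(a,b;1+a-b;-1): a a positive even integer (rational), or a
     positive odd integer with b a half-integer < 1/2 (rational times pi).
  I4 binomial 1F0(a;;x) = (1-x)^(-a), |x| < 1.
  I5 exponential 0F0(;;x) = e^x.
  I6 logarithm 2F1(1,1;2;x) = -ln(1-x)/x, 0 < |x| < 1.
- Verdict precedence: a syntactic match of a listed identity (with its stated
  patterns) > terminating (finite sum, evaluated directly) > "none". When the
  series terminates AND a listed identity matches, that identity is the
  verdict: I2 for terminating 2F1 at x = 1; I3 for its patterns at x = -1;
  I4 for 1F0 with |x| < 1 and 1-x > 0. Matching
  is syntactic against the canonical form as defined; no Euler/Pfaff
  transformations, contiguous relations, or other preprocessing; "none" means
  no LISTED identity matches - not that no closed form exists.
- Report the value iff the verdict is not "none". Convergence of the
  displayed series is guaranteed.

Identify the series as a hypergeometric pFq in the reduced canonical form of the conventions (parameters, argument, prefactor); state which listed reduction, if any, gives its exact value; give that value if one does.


At argument 6/7: a 2F1 with upper {1/2, 1}, lower {2}, scaled by C = 9/2. Verdict: none. Every listed pattern misses the 2F1 form at 6/7, upper {1/2, 1}.

Key observation: from the first term 9/2: the running product (C = 9/2) telescopes to a rising factorial.
Ratio: r(k) = (6/7) * (k+1/2) (k+1) / [(k+2) (k+1)] - rational in k. x = (6/7); t_0 = 9/2; negate the roots.


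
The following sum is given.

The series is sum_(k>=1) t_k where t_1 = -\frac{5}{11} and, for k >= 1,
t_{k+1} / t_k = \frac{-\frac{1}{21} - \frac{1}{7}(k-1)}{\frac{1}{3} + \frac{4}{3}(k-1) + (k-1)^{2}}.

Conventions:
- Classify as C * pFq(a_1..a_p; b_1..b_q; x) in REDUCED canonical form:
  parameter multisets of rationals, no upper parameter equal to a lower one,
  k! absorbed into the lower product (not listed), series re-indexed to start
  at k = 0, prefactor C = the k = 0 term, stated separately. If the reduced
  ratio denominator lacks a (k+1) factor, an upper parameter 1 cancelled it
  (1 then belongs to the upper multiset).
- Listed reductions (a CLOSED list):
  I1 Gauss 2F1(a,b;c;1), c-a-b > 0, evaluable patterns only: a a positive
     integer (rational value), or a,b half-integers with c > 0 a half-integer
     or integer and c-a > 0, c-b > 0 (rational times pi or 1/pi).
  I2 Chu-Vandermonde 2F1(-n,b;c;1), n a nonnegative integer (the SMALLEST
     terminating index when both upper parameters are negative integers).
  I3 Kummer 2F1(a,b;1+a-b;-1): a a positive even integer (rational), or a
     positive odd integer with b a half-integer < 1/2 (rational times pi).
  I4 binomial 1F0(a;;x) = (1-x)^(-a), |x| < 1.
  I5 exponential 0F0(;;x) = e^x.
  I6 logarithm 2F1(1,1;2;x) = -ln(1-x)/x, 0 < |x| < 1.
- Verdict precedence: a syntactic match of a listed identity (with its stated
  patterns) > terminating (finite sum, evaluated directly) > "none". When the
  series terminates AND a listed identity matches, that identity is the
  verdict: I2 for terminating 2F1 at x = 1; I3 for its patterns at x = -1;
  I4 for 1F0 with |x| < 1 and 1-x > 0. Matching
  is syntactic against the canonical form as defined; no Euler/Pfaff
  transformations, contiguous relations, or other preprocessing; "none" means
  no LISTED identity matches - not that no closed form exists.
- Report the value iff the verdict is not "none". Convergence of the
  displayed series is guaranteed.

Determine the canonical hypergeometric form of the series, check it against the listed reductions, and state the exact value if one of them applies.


With C = -\frac{5}{11}: the canonical form is 0F0(-; -; -\frac{1}{7}). Verdict (x = -\frac{1}{7}): the I5 exponential reduction applies (the 0F0 exponential series at x = -\frac{1}{7}). Value: \left(-\frac{5}{11}\right) \cdot e^{-\frac{1}{7}}.

Key step: t_0 = -\frac{5}{11} here, and the parameter 1/3 appears in both the upper and lower lists and cancels.
Consecutive-term ratio: r(k) = -\frac{1}{7} * 1 / [(k+1)] - poly over poly, x = -\frac{1}{7} from leading terms; C = -\frac{5}{11} at k = 0.


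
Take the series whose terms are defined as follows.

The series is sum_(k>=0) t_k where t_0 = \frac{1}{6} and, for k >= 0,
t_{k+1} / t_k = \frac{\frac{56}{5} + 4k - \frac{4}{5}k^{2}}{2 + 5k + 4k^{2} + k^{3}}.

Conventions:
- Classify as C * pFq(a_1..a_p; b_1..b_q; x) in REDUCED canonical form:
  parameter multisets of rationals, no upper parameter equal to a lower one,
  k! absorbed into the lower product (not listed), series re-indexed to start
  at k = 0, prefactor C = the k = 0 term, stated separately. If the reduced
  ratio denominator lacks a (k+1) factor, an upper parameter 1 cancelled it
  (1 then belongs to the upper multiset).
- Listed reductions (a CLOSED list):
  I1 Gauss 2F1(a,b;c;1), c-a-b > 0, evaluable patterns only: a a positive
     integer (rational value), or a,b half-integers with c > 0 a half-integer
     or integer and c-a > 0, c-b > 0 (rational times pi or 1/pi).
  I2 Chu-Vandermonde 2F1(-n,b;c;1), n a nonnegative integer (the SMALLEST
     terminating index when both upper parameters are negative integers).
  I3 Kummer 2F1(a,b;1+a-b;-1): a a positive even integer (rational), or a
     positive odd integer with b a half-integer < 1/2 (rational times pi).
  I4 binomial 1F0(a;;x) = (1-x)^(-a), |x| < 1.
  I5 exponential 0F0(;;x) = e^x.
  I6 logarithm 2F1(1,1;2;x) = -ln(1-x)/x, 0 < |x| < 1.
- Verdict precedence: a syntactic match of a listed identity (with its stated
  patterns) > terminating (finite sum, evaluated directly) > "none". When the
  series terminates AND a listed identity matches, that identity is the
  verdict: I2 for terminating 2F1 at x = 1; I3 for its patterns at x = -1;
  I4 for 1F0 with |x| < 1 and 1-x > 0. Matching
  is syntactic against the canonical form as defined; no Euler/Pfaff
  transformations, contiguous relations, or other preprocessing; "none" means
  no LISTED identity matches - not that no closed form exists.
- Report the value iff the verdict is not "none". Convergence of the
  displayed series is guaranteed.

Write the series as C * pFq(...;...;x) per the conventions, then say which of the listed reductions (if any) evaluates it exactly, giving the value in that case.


x = -\frac{4}{5} here; the reduced form reads 1F1, upper {-7}, lower {1}, C = \frac{1}{6}. Verdict: terminating. (-7)_k vanishes past k = 7, leaving a 8-term sum, computed directly. Value: \frac{139157273}{49218750}.

First insight: with t_0 = \frac{1}{6}, the expanded ratio factors over Q; C = 1/6, x = -4/5, roots give parameters.
Adjacent-term ratio: r(k) = -\frac{4}{5} * (k-7) / [(k+1) (k+1)] - poly over poly, x = -\frac{4}{5} from leading terms; C = \frac{1}{6} at k = 0.


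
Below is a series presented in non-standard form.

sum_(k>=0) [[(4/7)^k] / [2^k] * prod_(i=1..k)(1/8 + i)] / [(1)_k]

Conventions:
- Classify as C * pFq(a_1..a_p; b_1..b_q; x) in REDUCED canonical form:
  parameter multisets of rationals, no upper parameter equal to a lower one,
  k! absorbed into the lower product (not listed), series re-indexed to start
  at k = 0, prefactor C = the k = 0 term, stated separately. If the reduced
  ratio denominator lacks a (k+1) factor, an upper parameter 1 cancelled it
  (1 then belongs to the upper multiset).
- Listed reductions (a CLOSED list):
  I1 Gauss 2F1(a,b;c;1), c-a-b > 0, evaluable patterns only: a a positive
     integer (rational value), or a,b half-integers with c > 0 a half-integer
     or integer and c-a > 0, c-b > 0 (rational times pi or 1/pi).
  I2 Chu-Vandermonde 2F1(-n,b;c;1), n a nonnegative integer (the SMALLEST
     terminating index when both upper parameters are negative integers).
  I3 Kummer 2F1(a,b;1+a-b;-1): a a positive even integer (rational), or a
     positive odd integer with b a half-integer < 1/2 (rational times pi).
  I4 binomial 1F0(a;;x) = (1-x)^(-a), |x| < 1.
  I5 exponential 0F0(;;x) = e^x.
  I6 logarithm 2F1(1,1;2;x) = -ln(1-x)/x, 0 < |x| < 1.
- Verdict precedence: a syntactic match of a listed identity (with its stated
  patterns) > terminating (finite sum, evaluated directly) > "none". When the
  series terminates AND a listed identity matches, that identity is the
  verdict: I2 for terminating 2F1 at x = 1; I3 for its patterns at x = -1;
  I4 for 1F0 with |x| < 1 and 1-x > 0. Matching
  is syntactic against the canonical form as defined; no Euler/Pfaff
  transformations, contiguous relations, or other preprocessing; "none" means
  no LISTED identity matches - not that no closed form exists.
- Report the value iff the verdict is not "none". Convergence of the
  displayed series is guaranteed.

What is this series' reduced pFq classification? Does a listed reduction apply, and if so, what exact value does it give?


Key step: t_0 = 1 here, and the two k-th powers (C = 1, x = 2/7) combine into one argument.
Consecutive-term ratio: r(k) = (2/7) * (k+9/8) / [(k+1)] - rational in k. x = (2/7); t_0 = 1; negate the roots.

At argument 2/7: a 1F0 with upper {9/8}, lower {-}, scaled by C = 1. Verdict: this is the binomial series (I4) (the 1F0 binomial series: exponent -9/8, x = 2/7). Hence: (5/7)^(-9/8).


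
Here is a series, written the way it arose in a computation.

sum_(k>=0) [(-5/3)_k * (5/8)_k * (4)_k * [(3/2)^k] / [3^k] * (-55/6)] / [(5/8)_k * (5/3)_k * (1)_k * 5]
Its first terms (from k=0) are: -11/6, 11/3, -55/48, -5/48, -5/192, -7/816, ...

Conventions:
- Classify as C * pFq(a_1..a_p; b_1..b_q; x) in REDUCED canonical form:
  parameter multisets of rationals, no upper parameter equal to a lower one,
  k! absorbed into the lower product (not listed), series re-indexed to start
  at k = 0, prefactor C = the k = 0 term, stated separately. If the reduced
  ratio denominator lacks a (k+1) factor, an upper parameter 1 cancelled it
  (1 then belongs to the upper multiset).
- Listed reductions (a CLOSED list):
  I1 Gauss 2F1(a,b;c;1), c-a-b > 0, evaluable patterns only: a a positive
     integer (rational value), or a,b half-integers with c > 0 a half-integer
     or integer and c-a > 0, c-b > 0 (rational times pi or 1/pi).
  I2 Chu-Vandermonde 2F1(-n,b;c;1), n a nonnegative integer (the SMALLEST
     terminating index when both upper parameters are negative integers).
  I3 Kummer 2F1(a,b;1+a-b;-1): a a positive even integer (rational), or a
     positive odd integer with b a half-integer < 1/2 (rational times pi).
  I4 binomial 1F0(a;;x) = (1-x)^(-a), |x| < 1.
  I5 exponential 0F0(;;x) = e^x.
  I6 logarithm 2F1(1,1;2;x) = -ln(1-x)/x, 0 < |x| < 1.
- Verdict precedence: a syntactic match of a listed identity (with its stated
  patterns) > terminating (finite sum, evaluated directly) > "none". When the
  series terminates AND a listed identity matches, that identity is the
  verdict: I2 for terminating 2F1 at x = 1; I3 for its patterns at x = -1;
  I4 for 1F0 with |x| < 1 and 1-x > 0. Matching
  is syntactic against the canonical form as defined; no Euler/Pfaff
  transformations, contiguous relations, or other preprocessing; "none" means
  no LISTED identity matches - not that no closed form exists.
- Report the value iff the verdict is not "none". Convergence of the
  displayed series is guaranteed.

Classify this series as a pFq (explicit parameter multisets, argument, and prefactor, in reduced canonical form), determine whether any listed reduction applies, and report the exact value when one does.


At argument 1/2: a 2F1 with upper {-5/3, 4}, lower {5/3}, scaled by C = -11/6. Verdict: none. No listed pattern accepts 2F1(-5/3, 4; 5/3; 1/2).

Key observation: t_0 = -11/6 here, and (1)_k (C = -11/6) is k! itself.
Ratio: r(k) = (1/2) * (k-5/3) (k+4) / [(k+5/3) (k+1)] - poly over poly, x = (1/2) from leading terms; C = -11/6 at k = 0.


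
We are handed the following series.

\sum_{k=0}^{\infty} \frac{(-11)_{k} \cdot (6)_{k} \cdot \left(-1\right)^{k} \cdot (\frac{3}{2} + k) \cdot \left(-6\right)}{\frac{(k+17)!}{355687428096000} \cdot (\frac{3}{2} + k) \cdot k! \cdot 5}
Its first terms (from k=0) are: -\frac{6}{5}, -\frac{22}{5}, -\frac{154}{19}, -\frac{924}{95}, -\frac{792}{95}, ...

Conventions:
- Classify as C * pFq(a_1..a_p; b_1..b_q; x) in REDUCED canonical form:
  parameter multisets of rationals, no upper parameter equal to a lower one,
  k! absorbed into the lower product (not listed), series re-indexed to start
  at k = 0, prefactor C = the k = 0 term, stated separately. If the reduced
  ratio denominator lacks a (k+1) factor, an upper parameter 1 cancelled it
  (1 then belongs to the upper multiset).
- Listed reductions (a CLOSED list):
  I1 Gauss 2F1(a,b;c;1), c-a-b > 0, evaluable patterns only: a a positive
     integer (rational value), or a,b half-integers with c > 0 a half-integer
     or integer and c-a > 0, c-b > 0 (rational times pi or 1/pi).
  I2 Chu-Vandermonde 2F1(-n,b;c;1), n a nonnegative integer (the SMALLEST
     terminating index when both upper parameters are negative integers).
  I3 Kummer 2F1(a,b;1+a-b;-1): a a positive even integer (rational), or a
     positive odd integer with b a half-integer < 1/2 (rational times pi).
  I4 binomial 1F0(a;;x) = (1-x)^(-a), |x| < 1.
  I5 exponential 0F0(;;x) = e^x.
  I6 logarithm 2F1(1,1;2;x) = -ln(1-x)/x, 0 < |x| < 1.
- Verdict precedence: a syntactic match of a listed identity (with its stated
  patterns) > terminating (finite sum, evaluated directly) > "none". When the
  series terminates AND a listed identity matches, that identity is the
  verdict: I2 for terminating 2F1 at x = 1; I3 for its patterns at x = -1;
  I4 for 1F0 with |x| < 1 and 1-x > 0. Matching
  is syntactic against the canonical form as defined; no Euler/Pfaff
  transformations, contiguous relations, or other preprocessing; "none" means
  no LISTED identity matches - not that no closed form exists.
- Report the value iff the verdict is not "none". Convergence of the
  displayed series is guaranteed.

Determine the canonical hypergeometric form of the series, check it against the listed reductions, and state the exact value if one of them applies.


x = -1 here; the reduced form reads 2F1, upper {-11, 6}, lower {18}, C = -\frac{6}{5}. Verdict: Kummer (I3) fires (x = -1; c = 18 equals 1+a-b for upper {-11, 6}: listed pattern). Sum: -\frac{204}{5}.

First insight: t_0 = -\frac{6}{5} here, and the constant factors (prefactor -6/5) combine into one prefactor.
Adjacent-term ratio: r(k) = -1 * (k-11) (k+6) / [(k+18) (k+1)] ; factor over Q: parameters, x = -1, and C = -\frac{6}{5}.


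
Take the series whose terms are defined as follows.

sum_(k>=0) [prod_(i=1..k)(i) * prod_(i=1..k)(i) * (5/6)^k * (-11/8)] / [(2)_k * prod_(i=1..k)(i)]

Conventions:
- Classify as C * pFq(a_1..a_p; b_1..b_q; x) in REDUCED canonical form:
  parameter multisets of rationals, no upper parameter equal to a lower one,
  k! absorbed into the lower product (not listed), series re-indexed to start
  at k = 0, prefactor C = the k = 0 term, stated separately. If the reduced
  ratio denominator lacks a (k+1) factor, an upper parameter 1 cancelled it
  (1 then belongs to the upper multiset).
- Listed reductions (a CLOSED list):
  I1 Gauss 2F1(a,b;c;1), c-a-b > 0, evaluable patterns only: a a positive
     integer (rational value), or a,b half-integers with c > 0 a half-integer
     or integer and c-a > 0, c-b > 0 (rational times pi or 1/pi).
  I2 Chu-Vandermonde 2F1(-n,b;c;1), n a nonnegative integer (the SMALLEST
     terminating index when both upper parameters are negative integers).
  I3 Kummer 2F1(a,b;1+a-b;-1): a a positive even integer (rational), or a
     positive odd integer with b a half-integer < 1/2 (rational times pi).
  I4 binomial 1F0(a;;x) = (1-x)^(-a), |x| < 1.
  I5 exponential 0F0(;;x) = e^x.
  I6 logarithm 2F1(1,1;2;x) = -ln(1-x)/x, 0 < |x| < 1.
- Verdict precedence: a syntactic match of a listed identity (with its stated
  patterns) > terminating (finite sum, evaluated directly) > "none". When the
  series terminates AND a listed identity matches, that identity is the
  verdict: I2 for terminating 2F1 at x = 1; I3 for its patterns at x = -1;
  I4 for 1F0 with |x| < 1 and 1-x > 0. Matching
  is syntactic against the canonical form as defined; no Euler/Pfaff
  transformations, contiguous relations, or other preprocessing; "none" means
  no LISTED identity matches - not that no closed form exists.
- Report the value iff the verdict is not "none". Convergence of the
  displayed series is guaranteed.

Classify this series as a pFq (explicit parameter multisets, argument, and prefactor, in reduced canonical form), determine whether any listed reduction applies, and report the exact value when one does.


Classification (C = -11/8): 2F1 with upper {1, 1}, lower {2}, argument x = 5/6. Verdict: the logarithmic series (I6) applies (the logarithm: parameters (1,1;2), x = 5/6). Sum: (33/20) * ln(1/6).

Structural cue: x = (5/6) and the running product (prefactor -11/8) telescopes to a rising factorial.
Step ratio: r(k) = (5/6) * (k+1) (k+1) / [(k+2) (k+1)] - rational in k. x = (5/6); t_0 = -11/8; negate the roots.


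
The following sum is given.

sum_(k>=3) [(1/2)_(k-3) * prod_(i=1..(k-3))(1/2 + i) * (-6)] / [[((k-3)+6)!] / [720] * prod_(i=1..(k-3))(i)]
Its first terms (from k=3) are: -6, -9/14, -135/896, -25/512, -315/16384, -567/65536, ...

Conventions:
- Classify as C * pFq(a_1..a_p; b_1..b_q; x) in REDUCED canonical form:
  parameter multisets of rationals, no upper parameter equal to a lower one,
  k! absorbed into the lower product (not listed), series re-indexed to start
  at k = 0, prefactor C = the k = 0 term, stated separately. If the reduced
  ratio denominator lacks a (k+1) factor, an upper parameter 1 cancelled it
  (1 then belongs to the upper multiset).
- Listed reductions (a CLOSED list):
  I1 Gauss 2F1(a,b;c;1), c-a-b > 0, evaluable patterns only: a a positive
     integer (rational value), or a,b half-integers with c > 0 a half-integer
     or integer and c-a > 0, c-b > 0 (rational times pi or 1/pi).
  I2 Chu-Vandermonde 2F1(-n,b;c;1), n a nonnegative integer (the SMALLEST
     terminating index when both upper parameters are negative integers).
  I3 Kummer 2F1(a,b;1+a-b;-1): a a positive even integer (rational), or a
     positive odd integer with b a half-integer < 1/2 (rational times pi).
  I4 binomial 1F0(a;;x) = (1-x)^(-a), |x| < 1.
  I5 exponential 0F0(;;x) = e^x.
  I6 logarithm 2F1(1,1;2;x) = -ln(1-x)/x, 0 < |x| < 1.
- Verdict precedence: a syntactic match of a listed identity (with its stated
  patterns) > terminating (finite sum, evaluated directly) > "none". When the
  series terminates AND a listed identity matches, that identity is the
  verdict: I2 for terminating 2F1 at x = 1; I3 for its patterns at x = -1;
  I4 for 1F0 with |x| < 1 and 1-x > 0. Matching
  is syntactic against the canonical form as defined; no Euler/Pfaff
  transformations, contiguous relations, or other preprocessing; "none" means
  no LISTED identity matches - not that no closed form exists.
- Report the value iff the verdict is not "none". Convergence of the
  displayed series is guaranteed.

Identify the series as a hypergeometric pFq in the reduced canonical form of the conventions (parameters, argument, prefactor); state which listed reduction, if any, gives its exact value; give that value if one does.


Reduced: x = 1, 2F1, upper = {1/2, 3/2}, lower = {7}, C = -6. Verdict (x = 1): Gauss (I1, half-integer pattern) applies (x = 1; upper {1/2, 3/2} half-integers, c = 7 in the evaluable pattern). Value: (-524288/24255) / pi.

Structural cue: t_0 = -6 here, and the denominator's factorial ratio (prefactor -6) is a lower Pochhammer.
Consecutive-term ratio: r(k) = 1 * (k+1/2) (k+3/2) / [(k+7) (k+1)] - poly over poly, x = 1 from leading terms; C = -6 at k = 0.


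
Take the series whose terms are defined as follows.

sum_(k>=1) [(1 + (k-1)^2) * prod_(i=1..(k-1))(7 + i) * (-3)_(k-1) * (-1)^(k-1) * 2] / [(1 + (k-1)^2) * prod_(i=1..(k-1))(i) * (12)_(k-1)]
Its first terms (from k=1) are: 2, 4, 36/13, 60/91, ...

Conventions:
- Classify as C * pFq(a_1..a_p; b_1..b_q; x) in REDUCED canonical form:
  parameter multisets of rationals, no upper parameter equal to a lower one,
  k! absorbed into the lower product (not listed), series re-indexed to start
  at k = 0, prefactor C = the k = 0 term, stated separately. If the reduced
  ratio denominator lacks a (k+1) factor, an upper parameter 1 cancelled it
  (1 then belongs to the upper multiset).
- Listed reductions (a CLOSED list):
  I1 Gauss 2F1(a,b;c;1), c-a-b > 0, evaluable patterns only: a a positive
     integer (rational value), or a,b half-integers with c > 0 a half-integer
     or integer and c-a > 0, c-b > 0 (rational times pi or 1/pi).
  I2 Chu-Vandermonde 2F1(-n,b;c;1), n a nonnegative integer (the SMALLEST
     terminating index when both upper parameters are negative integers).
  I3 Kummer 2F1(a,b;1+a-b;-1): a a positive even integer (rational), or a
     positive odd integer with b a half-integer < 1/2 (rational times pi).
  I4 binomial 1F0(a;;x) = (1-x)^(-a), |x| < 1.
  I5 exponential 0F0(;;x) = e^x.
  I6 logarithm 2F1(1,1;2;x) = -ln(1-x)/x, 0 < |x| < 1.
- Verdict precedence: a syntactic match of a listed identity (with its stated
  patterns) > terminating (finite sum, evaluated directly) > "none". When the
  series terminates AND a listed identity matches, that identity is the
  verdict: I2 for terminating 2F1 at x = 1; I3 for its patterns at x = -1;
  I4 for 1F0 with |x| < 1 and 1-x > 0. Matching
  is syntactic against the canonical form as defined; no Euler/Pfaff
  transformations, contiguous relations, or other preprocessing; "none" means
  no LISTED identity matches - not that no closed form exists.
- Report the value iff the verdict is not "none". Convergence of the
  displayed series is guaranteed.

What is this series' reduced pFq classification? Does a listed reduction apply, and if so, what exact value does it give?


x = -1 here; the reduced form reads 2F1, upper {-3, 8}, lower {12}, C = 2. Verdict (x = -1): Kummer's theorem (I3) applies (x = -1; c = 12 equals 1+a-b for upper {-3, 8}: listed pattern). Hence: 66/7.

The tell: t_0 being 2, k^2 + 1 divides numerator and denominator alike; C = 2, x = -1 after cancelling.
Term ratio: r(k) = (-1) * (k-3) (k+8) / [(k+12) (k+1)] - poly over poly, x = (-1) from leading terms; C = 2 at k = 0.


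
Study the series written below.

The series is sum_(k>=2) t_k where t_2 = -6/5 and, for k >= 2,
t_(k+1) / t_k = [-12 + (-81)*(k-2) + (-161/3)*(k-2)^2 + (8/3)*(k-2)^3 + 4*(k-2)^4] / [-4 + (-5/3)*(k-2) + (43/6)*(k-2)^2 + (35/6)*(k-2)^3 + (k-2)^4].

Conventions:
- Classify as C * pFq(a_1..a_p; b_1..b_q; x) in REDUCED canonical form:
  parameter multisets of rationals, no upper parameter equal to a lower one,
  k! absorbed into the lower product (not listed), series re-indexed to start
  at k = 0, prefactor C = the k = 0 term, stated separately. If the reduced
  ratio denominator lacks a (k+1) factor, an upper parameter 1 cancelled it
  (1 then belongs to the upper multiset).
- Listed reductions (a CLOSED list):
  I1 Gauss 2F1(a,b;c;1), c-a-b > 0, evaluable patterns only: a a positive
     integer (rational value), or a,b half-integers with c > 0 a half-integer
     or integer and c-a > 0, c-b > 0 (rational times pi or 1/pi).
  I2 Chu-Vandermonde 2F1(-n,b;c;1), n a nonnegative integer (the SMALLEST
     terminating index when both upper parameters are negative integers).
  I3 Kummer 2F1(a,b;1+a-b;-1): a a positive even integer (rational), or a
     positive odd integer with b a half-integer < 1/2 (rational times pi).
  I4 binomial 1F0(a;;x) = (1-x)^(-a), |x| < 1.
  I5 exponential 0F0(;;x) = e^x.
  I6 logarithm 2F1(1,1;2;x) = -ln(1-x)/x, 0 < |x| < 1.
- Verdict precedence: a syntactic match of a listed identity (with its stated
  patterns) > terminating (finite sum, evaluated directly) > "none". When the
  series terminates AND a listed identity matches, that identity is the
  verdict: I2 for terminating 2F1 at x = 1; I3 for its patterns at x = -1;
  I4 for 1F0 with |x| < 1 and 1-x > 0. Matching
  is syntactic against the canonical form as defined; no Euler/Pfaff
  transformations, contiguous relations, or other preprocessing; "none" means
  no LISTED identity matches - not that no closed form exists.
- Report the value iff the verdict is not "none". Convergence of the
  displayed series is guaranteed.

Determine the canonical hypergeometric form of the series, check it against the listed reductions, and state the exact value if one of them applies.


The series (x = 4) is 3F2: upper {-4, 1/6, 3}, lower {-2/3, 4}, prefactor -6/5. Verdict: terminating - the sum ends at index 4 because -4 is a negative integer; exact evaluation follows. Sum: 15984/175.

Key observation: t_0 = -6/5 here, and the expanded ratio factors over Q; C = -6/5, roots give parameters.
Step ratio: r(k) = 4 * (k-4) (k+1/6) (k+3) / [(k-2/3) (k+4) (k+1)] ; factor over Q: parameters, x = 4, and C = -6/5.


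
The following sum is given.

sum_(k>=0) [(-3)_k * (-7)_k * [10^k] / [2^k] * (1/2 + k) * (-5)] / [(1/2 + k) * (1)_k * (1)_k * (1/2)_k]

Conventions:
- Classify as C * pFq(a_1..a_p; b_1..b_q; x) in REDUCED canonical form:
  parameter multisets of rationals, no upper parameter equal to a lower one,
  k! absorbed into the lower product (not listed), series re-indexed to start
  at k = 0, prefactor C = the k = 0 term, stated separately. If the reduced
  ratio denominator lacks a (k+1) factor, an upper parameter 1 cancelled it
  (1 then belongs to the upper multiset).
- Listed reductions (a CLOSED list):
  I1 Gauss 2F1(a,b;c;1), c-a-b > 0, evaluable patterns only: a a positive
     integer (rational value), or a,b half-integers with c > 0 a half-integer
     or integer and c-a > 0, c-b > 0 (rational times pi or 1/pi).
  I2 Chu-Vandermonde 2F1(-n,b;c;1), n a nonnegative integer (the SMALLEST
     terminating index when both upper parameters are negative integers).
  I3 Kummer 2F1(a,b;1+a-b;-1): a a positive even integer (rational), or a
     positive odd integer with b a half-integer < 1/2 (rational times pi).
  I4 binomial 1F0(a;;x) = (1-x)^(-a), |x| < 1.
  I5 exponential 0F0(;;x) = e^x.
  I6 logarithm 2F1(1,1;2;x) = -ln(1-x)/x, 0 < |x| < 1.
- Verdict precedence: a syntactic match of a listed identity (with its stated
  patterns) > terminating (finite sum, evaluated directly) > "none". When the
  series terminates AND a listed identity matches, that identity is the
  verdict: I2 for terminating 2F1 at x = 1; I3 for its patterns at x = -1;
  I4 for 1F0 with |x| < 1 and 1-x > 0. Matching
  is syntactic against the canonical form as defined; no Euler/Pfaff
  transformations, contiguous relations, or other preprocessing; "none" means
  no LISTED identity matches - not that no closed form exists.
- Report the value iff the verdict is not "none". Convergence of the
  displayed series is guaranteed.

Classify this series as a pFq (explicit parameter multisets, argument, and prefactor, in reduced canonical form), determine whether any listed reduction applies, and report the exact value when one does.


Reduced: x = 5, 2F2, upper = {-7, -3}, lower = {1/2, 1}, C = -5. Verdict: terminating - no listed pattern fits, but -3 in the upper list cuts the series at k = 3; direct evaluation. Hence: -69665/3.

Key observation: x = 5 and striking the common factor k + 1/2 reduces the term (prefactor -5).
Ratio: r(k) = 5 * (k-7) (k-3) / [(k+1/2) (k+1) (k+1)] - rational in k. x = 5; t_0 = -5; negate the roots.


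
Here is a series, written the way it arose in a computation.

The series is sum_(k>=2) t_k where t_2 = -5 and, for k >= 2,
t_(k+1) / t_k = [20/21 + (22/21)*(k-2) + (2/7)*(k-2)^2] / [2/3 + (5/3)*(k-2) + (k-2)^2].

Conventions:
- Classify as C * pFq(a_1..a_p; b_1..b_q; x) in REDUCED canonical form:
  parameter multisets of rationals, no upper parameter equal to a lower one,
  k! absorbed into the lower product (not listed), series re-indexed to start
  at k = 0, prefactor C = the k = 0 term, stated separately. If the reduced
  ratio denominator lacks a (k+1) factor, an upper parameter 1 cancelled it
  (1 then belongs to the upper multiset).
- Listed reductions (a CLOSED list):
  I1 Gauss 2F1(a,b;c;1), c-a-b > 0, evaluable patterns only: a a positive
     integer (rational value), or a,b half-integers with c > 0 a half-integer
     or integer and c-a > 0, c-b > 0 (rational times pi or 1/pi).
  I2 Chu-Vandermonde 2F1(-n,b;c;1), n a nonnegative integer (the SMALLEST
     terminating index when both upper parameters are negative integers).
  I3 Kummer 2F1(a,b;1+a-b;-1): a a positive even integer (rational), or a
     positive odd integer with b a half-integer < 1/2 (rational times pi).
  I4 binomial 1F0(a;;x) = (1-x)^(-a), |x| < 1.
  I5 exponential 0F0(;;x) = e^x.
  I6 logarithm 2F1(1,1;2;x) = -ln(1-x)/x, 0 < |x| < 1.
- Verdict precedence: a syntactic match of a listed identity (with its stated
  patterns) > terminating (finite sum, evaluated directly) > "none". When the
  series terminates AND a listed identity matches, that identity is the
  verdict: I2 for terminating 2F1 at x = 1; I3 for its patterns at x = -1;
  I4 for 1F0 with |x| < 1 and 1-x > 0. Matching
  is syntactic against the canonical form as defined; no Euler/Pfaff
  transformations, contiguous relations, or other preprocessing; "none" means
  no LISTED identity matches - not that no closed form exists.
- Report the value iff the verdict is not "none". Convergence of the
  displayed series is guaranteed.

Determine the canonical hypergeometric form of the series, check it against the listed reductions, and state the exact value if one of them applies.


Key observation: from the first term -5: factor the ratio over Q (C = -5): negated roots = parameters.
Adjacent-term ratio: r(k) = (2/7) * (k+5/3) (k+2) / [(k+2/3) (k+1)] - poly over poly, x = (2/7) from leading terms; C = -5 at k = 0.

Prefactor -5, argument 2/7: 2F1 with upper {5/3, 2} over lower {2/3}. Verdict: none. No listed pattern accepts 2F1(5/3, 2; 2/3; 2/7).
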